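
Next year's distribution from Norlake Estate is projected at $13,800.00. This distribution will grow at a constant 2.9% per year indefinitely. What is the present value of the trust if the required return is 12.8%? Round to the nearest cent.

Growing perpetuity: P = D₁ / (r − g) = $13,800.0000 / (0.128 − 0.029) = $139,393.94

$139393.94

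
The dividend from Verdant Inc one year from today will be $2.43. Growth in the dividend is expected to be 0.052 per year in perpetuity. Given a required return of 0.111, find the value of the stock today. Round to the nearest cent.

Growing perpetuity: P = D₁ / (r − g) = $2.4300 / (0.111 − 0.052) = $41.19

$41.19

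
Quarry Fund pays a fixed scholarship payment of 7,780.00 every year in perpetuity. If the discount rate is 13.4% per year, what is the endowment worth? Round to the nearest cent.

Level perpetuity: PV = C / r = 7,780.00 / 0.134 = 58,059.70

58059.70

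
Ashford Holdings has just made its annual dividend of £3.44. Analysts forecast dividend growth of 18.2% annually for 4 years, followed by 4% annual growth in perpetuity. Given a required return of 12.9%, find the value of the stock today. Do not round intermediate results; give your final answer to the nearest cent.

D_1 = 4.06608
D_2 = 4.80611
D_3 = 5.68082
D_4 = 6.71473
Terminal value at year 4: TV = D_4×(1+g_2)/(r−g_2) = 6.98332/0.089 = 78.46422
P_0 = D_1/(1+r)^1 + D_2/(1+r)^2 + D_3/(1+r)^3 + D_4/(1+r)^4 + TV/(1+r)^4
    = 3.60149 + 3.77056 + 3.94756 + 4.13288 + 48.29430 = 63.74679

£63.75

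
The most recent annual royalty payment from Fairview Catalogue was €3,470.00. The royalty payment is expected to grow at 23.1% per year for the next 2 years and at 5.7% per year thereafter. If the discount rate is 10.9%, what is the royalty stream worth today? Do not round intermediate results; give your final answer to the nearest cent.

D_1 = 4271.57000
D_2 = 5258.30267
Terminal value at year 2: TV = D_2×(1+g_2)/(r−g_2) = 5558.02592/0.052 = 106885.11389
P_0 = D_1/(1+r)^1 + D_2/(1+r)^2 + TV/(1+r)^2
    = 3851.73129 + 4275.45646 + 86906.87464 = 95034.06239

€95034.06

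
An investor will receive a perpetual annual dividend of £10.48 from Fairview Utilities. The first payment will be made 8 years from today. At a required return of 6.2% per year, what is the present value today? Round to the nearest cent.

Value at end of year 7: C / r = £10.48 / 0.062 = £169.0323
Discount to today: PV = £169.0323 / (1 + 0.062)^7 = £169.0323 / 1.523602 = £110.94

£110.94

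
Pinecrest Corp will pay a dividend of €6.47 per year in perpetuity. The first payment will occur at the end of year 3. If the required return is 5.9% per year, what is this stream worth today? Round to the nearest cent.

Value at end of year 2: C / r = €6.47 / 0.059 = €109.6610
Discount to today: PV = €109.6610 / (1 + 0.059)^2 = €109.6610 / 1.121481 = €97.78

€97.78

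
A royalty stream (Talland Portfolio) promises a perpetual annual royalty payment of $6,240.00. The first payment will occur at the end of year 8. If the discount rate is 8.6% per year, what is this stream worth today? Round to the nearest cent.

$40726.53

Value at end of year 7: C / r = $6,240.00 / 0.086 = $72,558.1395
Discount to today: PV = $72,558.1395 / (1 + 0.086)^7 = $72,558.1395 / 1.781594 = $40,726.53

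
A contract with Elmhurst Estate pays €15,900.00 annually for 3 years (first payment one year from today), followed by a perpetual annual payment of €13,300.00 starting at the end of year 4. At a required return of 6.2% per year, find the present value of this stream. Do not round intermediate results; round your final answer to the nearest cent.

PV of 3-year annuity: €15,900.00 × [1 − (1+0.062)^−3] / 0.062 = 42344.11090
Perpetuity value at year 3: €13,300.00 / 0.062 = 214516.12903
PV of perpetuity: 214516.12903 / (1+0.062)^3 = 179096.21237
Total PV = 42344.11090 + 179096.21237 = 221440.32327

€221440.32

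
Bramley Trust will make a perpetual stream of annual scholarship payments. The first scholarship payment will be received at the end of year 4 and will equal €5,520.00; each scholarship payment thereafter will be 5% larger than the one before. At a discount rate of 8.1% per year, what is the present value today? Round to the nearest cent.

€140961.43

Value at end of year 3: C₁ / (r − g) = €5,520.00 / (0.081 − 0.05) = €178,064.5161
Discount to today: PV = €178,064.5161 / (1 + 0.081)^3 = €178,064.5161 / 1.263214 = €140,961.43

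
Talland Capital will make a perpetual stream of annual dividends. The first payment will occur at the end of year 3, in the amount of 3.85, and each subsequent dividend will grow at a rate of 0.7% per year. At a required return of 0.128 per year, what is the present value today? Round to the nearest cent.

25.01

Value at end of year 2: C₁ / (r − g) = 3.85 / (0.128 − 0.007) = 31.8182
Discount to today: PV = 31.8182 / (1 + 0.128)^2 = 31.8182 / 1.272384 = 25.01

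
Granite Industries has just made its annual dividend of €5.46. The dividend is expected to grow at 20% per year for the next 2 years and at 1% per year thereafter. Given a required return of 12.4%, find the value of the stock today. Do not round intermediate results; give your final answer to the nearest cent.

D_1 = 6.55200
D_2 = 7.86240
Terminal value at year 2: TV = D_2×(1+g_2)/(r−g_2) = 7.94102/0.114 = 69.65811
P_0 = D_1/(1+r)^1 + D_2/(1+r)^2 + TV/(1+r)^2
    = 5.82918 + 6.22333 + 55.13648 = 67.18899

€67.19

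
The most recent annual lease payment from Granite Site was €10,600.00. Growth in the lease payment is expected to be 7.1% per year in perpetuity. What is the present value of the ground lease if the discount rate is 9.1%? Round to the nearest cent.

€567630.00

D₁ = D₀ × (1 + g) = €10,600.00 × 1.071 = €11,352.6000
Growing perpetuity: P = D₁ / (r − g) = €11,352.6000 / (0.091 − 0.071) = €567,630.00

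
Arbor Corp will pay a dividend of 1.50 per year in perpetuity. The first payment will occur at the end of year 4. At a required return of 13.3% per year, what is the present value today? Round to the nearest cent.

7.75

Value at end of year 3: C / r = 1.50 / 0.133 = 11.2782
Discount to today: PV = 11.2782 / (1 + 0.133)^3 = 11.2782 / 1.454420 = 7.75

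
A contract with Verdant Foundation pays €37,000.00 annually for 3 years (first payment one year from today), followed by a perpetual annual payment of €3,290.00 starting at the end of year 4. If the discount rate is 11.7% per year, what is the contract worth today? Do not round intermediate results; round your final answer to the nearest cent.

PV of 3-year annuity: €37,000.00 × [1 − (1+0.117)^−3] / 0.117 = 89327.90180
Perpetuity value at year 3: €3,290.00 / 0.117 = 28119.65812
PV of perpetuity: 28119.65812 / (1+0.117)^3 = 20176.71766
Total PV = 89327.90180 + 20176.71766 = 109504.61946

€109504.62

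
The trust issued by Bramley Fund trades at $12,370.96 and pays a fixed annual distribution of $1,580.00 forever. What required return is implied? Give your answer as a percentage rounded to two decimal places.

12.77%

P = C/r ⇒ r = C/P = $1,580.00/$12,370.96 = 0.127718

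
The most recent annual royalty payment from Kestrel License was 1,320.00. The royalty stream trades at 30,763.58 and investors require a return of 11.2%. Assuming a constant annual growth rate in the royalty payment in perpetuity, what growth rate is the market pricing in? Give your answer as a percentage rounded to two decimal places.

P = D₀(1+g)/(r−g) ⇒ P(r−g) = D₀(1+g) ⇒ g(P+D₀) = P·r − D₀
g = (P·r − D₀)/(P + D₀) = (30,763.58×0.112 − 1,320.00) / (30,763.58 + 1,320.00) = 0.066249

6.62%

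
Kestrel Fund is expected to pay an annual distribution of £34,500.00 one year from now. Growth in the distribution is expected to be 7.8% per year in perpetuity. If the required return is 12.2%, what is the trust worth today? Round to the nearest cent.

Growing perpetuity: P = D₁ / (r − g) = £34,500.0000 / (0.122 − 0.078) = £784,090.91

£784090.91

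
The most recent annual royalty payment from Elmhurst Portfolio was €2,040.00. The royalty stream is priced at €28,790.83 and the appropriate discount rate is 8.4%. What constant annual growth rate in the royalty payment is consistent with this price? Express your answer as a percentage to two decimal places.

1.23%

P = D₀(1+g)/(r−g) ⇒ P(r−g) = D₀(1+g) ⇒ g(P+D₀) = P·r − D₀
g = (P·r − D₀)/(P + D₀) = (€28,790.83×0.084 − €2,040.00) / (€28,790.83 + €2,040.00) = 0.012274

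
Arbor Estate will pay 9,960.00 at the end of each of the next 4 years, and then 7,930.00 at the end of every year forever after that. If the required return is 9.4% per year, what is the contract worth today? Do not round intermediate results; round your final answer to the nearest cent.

PV of 4-year annuity: 9,960.00 × [1 − (1+0.094)^−4] / 0.094 = 31986.32640
Perpetuity value at year 4: 7,930.00 / 0.094 = 84361.70213
PV of perpetuity: 84361.70213 / (1+0.094)^4 = 58894.67719
Total PV = 31986.32640 + 58894.67719 = 90881.00359

90881.00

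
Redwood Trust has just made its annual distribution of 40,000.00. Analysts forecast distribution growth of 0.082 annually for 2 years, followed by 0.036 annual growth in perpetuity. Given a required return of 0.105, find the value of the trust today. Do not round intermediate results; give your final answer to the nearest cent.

653357.99

D_1 = 43280.00000
D_2 = 46828.96000
Terminal value at year 2: TV = D_2×(1+g_2)/(r−g_2) = 48514.80256/0.069 = 703113.08058
P_0 = D_1/(1+r)^1 + D_2/(1+r)^2 + TV/(1+r)^2
    = 39167.42081 + 38352.17133 + 575838.39854 = 653357.99069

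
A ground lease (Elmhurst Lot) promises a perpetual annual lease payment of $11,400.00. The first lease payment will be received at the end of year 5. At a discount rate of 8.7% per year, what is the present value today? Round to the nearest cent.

$93857.16

Value at end of year 4: C / r = $11,400.00 / 0.087 = $131,034.4828
Discount to today: PV = $131,034.4828 / (1 + 0.087)^4 = $131,034.4828 / 1.396105 = $93,857.16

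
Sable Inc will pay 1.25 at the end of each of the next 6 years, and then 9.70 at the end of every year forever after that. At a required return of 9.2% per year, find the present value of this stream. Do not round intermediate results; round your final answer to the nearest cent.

PV of 6-year annuity: 1.25 × [1 − (1+0.092)^−6] / 0.092 = 5.57412
Perpetuity value at year 6: 9.70 / 0.092 = 105.43478
PV of perpetuity: 105.43478 / (1+0.092)^6 = 62.17962
Total PV = 5.57412 + 62.17962 = 67.75374

67.75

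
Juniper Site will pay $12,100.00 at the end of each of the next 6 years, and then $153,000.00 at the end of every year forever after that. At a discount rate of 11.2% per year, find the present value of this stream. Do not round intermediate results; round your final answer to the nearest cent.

PV of 6-year annuity: $12,100.00 × [1 − (1+0.112)^−6] / 0.112 = 50895.92636
Perpetuity value at year 6: $153,000.00 / 0.112 = 1366071.42857
PV of perpetuity: 1366071.42857 / (1+0.112)^6 = 722511.36799
Total PV = 50895.92636 + 722511.36799 = 773407.29435

$773407.29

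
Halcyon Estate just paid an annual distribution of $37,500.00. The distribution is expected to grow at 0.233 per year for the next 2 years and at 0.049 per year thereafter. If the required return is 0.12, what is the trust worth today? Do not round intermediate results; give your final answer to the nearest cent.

D_1 = 46237.50000
D_2 = 57010.83750
Terminal value at year 2: TV = D_2×(1+g_2)/(r−g_2) = 59804.36854/0.071 = 842315.04982
P_0 = D_1/(1+r)^1 + D_2/(1+r)^2 + TV/(1+r)^2
    = 41283.48214 + 45448.69061 + 671488.40069 = 758220.57344

$758220.57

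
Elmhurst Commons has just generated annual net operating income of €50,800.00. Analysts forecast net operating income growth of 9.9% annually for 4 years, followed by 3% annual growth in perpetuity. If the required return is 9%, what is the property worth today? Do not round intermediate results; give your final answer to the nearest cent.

€1108656.83

D_1 = 55829.20000
D_2 = 61356.29080
D_3 = 67430.56359
D_4 = 74106.18938
Terminal value at year 4: TV = D_4×(1+g_2)/(r−g_2) = 76329.37507/0.06 = 1272156.25110
P_0 = D_1/(1+r)^1 + D_2/(1+r)^2 + D_3/(1+r)^3 + D_4/(1+r)^4 + TV/(1+r)^4
    = 51219.44954 + 51642.36243 + 52068.76725 + 52498.69286 + 901227.56069 = 1108656.83277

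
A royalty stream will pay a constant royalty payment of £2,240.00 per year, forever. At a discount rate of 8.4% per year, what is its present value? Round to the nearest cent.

£26666.67

Level perpetuity: PV = C / r = £2,240.00 / 0.084 = £26,666.67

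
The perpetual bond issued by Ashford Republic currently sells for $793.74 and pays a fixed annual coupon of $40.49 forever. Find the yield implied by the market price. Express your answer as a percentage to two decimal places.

5.10%

P = C/r ⇒ r = C/P = $40.49/$793.74 = 0.051012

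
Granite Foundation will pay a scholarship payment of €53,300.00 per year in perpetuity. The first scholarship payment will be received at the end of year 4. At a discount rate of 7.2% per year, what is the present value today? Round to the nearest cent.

Value at end of year 3: C / r = €53,300.00 / 0.072 = €740,277.7778
Discount to today: PV = €740,277.7778 / (1 + 0.072)^3 = €740,277.7778 / 1.231925 = €600,911.28

€600911.28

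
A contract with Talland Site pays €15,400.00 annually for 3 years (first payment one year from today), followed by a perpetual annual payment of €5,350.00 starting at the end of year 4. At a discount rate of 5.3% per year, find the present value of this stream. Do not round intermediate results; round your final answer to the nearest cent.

€128158.91

PV of 3-year annuity: €15,400.00 × [1 − (1+0.053)^−3] / 0.053 = 41703.37839
Perpetuity value at year 3: €5,350.00 / 0.053 = 100943.39623
PV of perpetuity: 100943.39623 / (1+0.053)^3 = 86455.53425
Total PV = 41703.37839 + 86455.53425 = 128158.91264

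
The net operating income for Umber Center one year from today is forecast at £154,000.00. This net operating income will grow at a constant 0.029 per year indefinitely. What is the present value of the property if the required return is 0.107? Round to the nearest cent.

Growing perpetuity: P = D₁ / (r − g) = £154,000.0000 / (0.107 − 0.029) = £1,974,358.97

£1974358.97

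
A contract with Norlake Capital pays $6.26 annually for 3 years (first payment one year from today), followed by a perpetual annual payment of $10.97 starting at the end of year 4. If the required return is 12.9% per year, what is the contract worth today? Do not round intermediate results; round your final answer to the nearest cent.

$73.90

PV of 3-year annuity: $6.26 × [1 − (1+0.129)^−3] / 0.129 = 14.80595
Perpetuity value at year 3: $10.97 / 0.129 = 85.03876
PV of perpetuity: 85.03876 / (1+0.129)^3 = 59.09287
Total PV = 14.80595 + 59.09287 = 73.89882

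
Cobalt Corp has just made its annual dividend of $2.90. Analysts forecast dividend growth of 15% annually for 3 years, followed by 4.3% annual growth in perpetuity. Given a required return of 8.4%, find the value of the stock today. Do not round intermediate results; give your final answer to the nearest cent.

D_1 = 3.33500
D_2 = 3.83525
D_3 = 4.41054
Terminal value at year 3: TV = D_3×(1+g_2)/(r−g_2) = 4.60019/0.041 = 112.19977
P_0 = D_1/(1+r)^1 + D_2/(1+r)^2 + D_3/(1+r)^3 + TV/(1+r)^3
    = 3.07657 + 3.26389 + 3.46261 + 88.08544 = 97.88851

$97.89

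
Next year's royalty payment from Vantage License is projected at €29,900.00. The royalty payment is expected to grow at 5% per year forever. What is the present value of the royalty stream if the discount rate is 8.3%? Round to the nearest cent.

€906060.61

Growing perpetuity: P = D₁ / (r − g) = €29,900.0000 / (0.083 − 0.05) = €906,060.61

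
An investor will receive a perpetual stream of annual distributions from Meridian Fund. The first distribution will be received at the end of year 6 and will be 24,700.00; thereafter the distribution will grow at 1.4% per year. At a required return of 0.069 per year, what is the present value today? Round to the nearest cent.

321696.06

Value at end of year 5: C₁ / (r − g) = 24,700.00 / (0.069 − 0.014) = 449,090.9091
Discount to today: PV = 449,090.9091 / (1 + 0.069)^5 = 449,090.9091 / 1.396010 = 321,696.06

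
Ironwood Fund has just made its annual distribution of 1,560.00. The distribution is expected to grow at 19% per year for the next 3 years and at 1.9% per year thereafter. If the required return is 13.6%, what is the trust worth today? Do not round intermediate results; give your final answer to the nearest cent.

D_1 = 1856.40000
D_2 = 2209.11600
D_3 = 2628.84804
Terminal value at year 3: TV = D_3×(1+g_2)/(r−g_2) = 2678.79615/0.117 = 22895.69361
P_0 = D_1/(1+r)^1 + D_2/(1+r)^2 + D_3/(1+r)^3 + TV/(1+r)^3
    = 1634.15493 + 1711.83483 + 1793.20726 + 15617.76237 = 20756.95939

20756.96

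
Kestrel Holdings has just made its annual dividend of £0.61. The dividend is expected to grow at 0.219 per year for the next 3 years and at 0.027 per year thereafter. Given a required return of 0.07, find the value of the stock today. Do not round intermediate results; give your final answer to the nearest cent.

£23.93

D_1 = 0.74359
D_2 = 0.90644
D_3 = 1.10495
Terminal value at year 3: TV = D_3×(1+g_2)/(r−g_2) = 1.13478/0.043 = 26.39022
P_0 = D_1/(1+r)^1 + D_2/(1+r)^2 + D_3/(1+r)^3 + TV/(1+r)^3
    = 0.69494 + 0.79172 + 0.90196 + 21.54228 = 23.93090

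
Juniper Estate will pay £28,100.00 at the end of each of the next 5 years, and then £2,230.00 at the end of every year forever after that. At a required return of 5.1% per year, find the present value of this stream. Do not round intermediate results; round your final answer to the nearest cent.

£155420.12

PV of 5-year annuity: £28,100.00 × [1 − (1+0.051)^−5] / 0.051 = 121322.72741
Perpetuity value at year 5: £2,230.00 / 0.051 = 43725.49020
PV of perpetuity: 43725.49020 / (1+0.051)^5 = 34097.38763
Total PV = 121322.72741 + 34097.38763 = 155420.11504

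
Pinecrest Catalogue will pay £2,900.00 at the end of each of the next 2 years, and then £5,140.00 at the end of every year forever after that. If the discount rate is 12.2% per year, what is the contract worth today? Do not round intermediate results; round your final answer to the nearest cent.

PV of 2-year annuity: £2,900.00 × [1 − (1+0.122)^−2] / 0.122 = 4888.29789
Perpetuity value at year 2: £5,140.00 / 0.122 = 42131.14754
PV of perpetuity: 42131.14754 / (1+0.122)^2 = 33467.06094
Total PV = 4888.29789 + 33467.06094 = 38355.35883

£38355.36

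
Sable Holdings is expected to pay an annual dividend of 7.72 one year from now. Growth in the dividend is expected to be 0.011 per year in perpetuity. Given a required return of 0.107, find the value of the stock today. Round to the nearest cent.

Growing perpetuity: P = D₁ / (r − g) = 7.7200 / (0.107 − 0.011) = 80.42

80.42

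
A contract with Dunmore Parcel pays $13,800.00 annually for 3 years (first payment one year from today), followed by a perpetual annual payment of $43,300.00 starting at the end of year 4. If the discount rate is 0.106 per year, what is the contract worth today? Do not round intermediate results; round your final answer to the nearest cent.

$335896.48

PV of 3-year annuity: $13,800.00 × [1 − (1+0.106)^−3] / 0.106 = 33959.26544
Perpetuity value at year 3: $43,300.00 / 0.106 = 408490.56604
PV of perpetuity: 408490.56604 / (1+0.106)^3 = 301937.21867
Total PV = 33959.26544 + 301937.21867 = 335896.48412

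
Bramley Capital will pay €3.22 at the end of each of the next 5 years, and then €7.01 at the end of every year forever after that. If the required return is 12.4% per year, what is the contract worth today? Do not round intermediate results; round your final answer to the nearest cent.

PV of 5-year annuity: €3.22 × [1 − (1+0.124)^−5] / 0.124 = 11.49327
Perpetuity value at year 5: €7.01 / 0.124 = 56.53226
PV of perpetuity: 56.53226 / (1+0.124)^5 = 31.51119
Total PV = 11.49327 + 31.51119 = 43.00446

€43.00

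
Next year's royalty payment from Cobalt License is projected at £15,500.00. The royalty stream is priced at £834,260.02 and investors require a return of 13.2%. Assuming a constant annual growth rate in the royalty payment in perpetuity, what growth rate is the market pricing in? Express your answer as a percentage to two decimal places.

P = D₁/(r−g) ⇒ g = r − D₁/P = 0.132 − £15,500.00/£834,260.02 = 0.113421

11.34%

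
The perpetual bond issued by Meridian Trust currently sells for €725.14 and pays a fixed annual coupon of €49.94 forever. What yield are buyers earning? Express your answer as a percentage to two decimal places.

P = C/r ⇒ r = C/P = €49.94/€725.14 = 0.068869

6.89%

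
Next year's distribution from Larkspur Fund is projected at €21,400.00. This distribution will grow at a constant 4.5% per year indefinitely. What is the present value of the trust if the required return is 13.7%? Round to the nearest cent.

€232608.70

Growing perpetuity: P = D₁ / (r − g) = €21,400.0000 / (0.137 − 0.045) = €232,608.70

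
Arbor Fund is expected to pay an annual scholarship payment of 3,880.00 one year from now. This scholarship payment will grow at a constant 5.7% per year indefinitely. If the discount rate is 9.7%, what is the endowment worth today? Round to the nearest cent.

97000.00

Growing perpetuity: P = D₁ / (r − g) = 3,880.0000 / (0.097 − 0.057) = 97,000.00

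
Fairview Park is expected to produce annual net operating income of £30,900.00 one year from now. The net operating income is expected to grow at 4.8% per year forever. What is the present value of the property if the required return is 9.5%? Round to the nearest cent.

£657446.81

Growing perpetuity: P = D₁ / (r − g) = £30,900.0000 / (0.095 − 0.048) = £657,446.81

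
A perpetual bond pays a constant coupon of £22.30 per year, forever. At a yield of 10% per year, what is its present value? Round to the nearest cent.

£223.00

Level perpetuity: PV = C / r = £22.30 / 0.1 = £223.00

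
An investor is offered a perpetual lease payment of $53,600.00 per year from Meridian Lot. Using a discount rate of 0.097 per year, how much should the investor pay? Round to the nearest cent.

Level perpetuity: PV = C / r = $53,600.00 / 0.097 = $552,577.32

$552577.32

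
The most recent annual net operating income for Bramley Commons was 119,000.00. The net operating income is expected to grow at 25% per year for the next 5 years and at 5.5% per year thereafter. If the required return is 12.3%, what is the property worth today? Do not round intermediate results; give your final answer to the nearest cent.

D_1 = 148750.00000
D_2 = 185937.50000
D_3 = 232421.87500
D_4 = 290527.34375
D_5 = 363159.17969
Terminal value at year 5: TV = D_5×(1+g_2)/(r−g_2) = 383132.93457/0.068 = 5634307.86133
P_0 = D_1/(1+r)^1 + D_2/(1+r)^2 + D_3/(1+r)^3 + D_4/(1+r)^4 + D_5/(1+r)^5 + TV/(1+r)^5
    = 132457.70258 + 147437.33591 + 164111.01504 + 182670.31950 + 203328.49455 + 3154581.79038 = 3984586.65796

3984586.66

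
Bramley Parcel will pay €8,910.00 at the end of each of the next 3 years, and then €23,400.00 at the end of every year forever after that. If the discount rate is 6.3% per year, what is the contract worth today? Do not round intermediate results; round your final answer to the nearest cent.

€332910.61

PV of 3-year annuity: €8,910.00 × [1 − (1+0.063)^−3] / 0.063 = 23684.95765
Perpetuity value at year 3: €23,400.00 / 0.063 = 371428.57143
PV of perpetuity: 371428.57143 / (1+0.063)^3 = 309225.65235
Total PV = 23684.95765 + 309225.65235 = 332910.61000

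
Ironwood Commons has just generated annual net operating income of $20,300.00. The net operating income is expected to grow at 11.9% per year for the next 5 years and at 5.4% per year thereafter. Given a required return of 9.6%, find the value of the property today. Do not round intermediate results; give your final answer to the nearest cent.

D_1 = 22715.70000
D_2 = 25418.86830
D_3 = 28443.71363
D_4 = 31828.51555
D_5 = 35616.10890
Terminal value at year 5: TV = D_5×(1+g_2)/(r−g_2) = 37539.37878/0.042 = 893794.73287
P_0 = D_1/(1+r)^1 + D_2/(1+r)^2 + D_3/(1+r)^3 + D_4/(1+r)^4 + D_5/(1+r)^5 + TV/(1+r)^5
    = 20726.00365 + 21160.94716 + 21605.01813 + 22058.40811 + 22521.31266 + 565177.70334 = 673249.39304

$673249.39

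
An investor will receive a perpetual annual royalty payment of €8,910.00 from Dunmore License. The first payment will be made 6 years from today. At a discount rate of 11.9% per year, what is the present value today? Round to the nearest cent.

€42675.67

Value at end of year 5: C / r = €8,910.00 / 0.119 = €74,873.9496
Discount to today: PV = €74,873.9496 / (1 + 0.119)^5 = €74,873.9496 / 1.754488 = €42,675.67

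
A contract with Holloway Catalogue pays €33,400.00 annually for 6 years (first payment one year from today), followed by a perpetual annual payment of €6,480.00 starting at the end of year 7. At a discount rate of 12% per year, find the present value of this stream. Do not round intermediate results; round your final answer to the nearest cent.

PV of 6-year annuity: €33,400.00 × [1 − (1+0.12)^−6] / 0.12 = 137321.00461
Perpetuity value at year 6: €6,480.00 / 0.12 = 54000.00000
PV of perpetuity: 54000.00000 / (1+0.12)^6 = 27358.08054
Total PV = 137321.00461 + 27358.08054 = 164679.08515

€164679.09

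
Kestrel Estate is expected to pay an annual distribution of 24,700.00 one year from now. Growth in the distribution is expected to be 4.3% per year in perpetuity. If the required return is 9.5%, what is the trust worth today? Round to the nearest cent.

Growing perpetuity: P = D₁ / (r − g) = 24,700.0000 / (0.095 − 0.043) = 475,000.00

475000.00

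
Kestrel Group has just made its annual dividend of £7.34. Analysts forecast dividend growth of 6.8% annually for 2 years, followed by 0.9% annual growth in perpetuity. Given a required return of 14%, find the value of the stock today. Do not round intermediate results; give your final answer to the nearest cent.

D_1 = 7.83912
D_2 = 8.37218
Terminal value at year 2: TV = D_2×(1+g_2)/(r−g_2) = 8.44753/0.131 = 64.48496
P_0 = D_1/(1+r)^1 + D_2/(1+r)^2 + TV/(1+r)^2
    = 6.87642 + 6.44212 + 49.61908 = 62.93762

£62.94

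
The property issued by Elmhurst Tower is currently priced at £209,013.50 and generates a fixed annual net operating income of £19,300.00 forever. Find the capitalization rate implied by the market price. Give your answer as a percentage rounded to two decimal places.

9.23%

P = C/r ⇒ r = C/P = £19,300.00/£209,013.50 = 0.092339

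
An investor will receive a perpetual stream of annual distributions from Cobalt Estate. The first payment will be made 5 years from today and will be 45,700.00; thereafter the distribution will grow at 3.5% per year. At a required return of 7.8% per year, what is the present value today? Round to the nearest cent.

Value at end of year 4: C₁ / (r − g) = 45,700.00 / (0.078 − 0.035) = 1,062,790.6977
Discount to today: PV = 1,062,790.6977 / (1 + 0.078)^4 = 1,062,790.6977 / 1.350439 = 786,996.32

786996.32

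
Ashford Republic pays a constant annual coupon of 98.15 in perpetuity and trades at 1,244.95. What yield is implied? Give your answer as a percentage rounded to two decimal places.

P = C/r ⇒ r = C/P = 98.15/1,244.95 = 0.078839

7.88%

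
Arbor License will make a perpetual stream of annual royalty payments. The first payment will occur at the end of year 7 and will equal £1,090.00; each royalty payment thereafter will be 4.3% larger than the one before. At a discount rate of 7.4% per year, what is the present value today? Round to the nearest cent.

Value at end of year 6: C₁ / (r − g) = £1,090.00 / (0.074 − 0.043) = £35,161.2903
Discount to today: PV = £35,161.2903 / (1 + 0.074)^6 = £35,161.2903 / 1.534708 = £22,910.74

£22910.74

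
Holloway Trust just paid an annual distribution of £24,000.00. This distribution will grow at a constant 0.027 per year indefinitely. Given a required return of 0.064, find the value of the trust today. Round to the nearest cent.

D₁ = D₀ × (1 + g) = £24,000.00 × 1.027 = £24,648.0000
Growing perpetuity: P = D₁ / (r − g) = £24,648.0000 / (0.064 − 0.027) = £666,162.16

£666162.16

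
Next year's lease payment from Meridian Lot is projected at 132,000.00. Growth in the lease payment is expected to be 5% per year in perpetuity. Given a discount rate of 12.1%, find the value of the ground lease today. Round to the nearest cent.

Growing perpetuity: P = D₁ / (r − g) = 132,000.0000 / (0.121 − 0.05) = 1,859,154.93

1859154.93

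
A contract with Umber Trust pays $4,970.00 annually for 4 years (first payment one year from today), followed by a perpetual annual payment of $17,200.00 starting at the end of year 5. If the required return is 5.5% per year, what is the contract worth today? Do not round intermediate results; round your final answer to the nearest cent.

PV of 4-year annuity: $4,970.00 × [1 − (1+0.055)^−4] / 0.055 = 17420.59611
Perpetuity value at year 4: $17,200.00 / 0.055 = 312727.27273
PV of perpetuity: 312727.27273 / (1+0.055)^4 = 252438.69063
Total PV = 17420.59611 + 252438.69063 = 269859.28674

$269859.29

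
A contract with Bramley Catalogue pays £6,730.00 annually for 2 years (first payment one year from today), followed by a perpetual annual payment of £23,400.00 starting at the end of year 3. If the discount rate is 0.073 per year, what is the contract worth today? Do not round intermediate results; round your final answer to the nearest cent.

PV of 2-year annuity: £6,730.00 × [1 − (1+0.073)^−2] / 0.073 = 12117.55285
Perpetuity value at year 2: £23,400.00 / 0.073 = 320547.94521
PV of perpetuity: 320547.94521 / (1+0.073)^2 = 278415.59207
Total PV = 12117.55285 + 278415.59207 = 290533.14492

£290533.14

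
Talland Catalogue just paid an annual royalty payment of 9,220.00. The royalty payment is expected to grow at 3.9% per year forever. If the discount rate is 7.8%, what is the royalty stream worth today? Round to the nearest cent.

245630.26

D₁ = D₀ × (1 + g) = 9,220.00 × 1.039 = 9,579.5800
Growing perpetuity: P = D₁ / (r − g) = 9,579.5800 / (0.078 − 0.039) = 245,630.26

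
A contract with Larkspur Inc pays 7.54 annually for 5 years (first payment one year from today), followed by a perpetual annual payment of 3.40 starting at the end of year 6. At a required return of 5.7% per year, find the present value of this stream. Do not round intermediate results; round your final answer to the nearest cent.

77.23

PV of 5-year annuity: 7.54 × [1 − (1+0.057)^−5] / 0.057 = 32.02212
Perpetuity value at year 5: 3.40 / 0.057 = 59.64912
PV of perpetuity: 59.64912 / (1+0.057)^5 = 45.20944
Total PV = 32.02212 + 45.20944 = 77.23156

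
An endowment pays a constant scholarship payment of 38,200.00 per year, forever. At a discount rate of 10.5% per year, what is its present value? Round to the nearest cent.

363809.52

Level perpetuity: PV = C / r = 38,200.00 / 0.105 = 363,809.52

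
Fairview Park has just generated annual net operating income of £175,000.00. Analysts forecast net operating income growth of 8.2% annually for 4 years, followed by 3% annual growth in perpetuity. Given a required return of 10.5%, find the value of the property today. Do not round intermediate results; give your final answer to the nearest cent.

D_1 = 189350.00000
D_2 = 204876.70000
D_3 = 221676.58940
D_4 = 239854.06973
Terminal value at year 4: TV = D_4×(1+g_2)/(r−g_2) = 247049.69182/0.075 = 3293995.89097
P_0 = D_1/(1+r)^1 + D_2/(1+r)^2 + D_3/(1+r)^3 + D_4/(1+r)^4 + TV/(1+r)^4
    = 171357.46606 + 167790.74958 + 164298.27243 + 160878.48939 + 2209397.92094 = 2873722.89840

£2873722.90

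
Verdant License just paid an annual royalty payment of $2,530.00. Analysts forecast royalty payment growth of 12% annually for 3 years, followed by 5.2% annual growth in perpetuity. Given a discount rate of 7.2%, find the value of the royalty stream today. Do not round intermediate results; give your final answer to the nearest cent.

$160056.74

D_1 = 2833.60000
D_2 = 3173.63200
D_3 = 3554.46784
Terminal value at year 3: TV = D_3×(1+g_2)/(r−g_2) = 3739.30017/0.02 = 186965.00838
P_0 = D_1/(1+r)^1 + D_2/(1+r)^2 + D_3/(1+r)^3 + TV/(1+r)^3
    = 2643.28358 + 2761.63956 + 2885.29507 + 151766.52048 = 160056.73869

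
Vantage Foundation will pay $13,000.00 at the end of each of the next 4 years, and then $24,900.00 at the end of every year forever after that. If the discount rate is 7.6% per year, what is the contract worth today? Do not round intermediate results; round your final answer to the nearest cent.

PV of 4-year annuity: $13,000.00 × [1 − (1+0.076)^−4] / 0.076 = 43443.81688
Perpetuity value at year 4: $24,900.00 / 0.076 = 327631.57895
PV of perpetuity: 327631.57895 / (1+0.076)^4 = 244419.96045
Total PV = 43443.81688 + 244419.96045 = 287863.77734

$287863.78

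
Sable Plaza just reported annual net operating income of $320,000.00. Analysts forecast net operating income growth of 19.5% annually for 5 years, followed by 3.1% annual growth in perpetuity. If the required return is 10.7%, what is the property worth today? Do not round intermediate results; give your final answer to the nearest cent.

D_1 = 382400.00000
D_2 = 456968.00000
D_3 = 546076.76000
D_4 = 652561.72820
D_5 = 779811.26520
Terminal value at year 5: TV = D_5×(1+g_2)/(r−g_2) = 803985.41442/0.076 = 10578755.45290
P_0 = D_1/(1+r)^1 + D_2/(1+r)^2 + D_3/(1+r)^3 + D_4/(1+r)^4 + D_5/(1+r)^5 + TV/(1+r)^5
    = 345438.12105 + 372898.42335 + 402541.65845 + 434541.35669 + 469084.84303 + 6363506.22591 = 8388010.62848

$8388010.63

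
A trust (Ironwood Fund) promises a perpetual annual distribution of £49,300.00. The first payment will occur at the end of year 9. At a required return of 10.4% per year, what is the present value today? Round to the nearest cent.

£214813.21

Value at end of year 8: C / r = £49,300.00 / 0.104 = £474,038.4615
Discount to today: PV = £474,038.4615 / (1 + 0.104)^8 = £474,038.4615 / 2.206747 = £214,813.21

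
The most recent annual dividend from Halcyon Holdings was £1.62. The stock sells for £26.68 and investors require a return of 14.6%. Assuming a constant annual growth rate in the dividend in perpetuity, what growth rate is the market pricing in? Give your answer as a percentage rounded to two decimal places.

P = D₀(1+g)/(r−g) ⇒ P(r−g) = D₀(1+g) ⇒ g(P+D₀) = P·r − D₀
g = (P·r − D₀)/(P + D₀) = (£26.68×0.146 − £1.62) / (£26.68 + £1.62) = 0.080399

8.04%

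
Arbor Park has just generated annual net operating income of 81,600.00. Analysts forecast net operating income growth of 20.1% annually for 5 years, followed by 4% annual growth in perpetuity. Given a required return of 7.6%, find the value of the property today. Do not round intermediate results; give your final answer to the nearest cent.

D_1 = 98001.60000
D_2 = 117699.92160
D_3 = 141357.60584
D_4 = 169770.48462
D_5 = 203894.35202
Terminal value at year 5: TV = D_5×(1+g_2)/(r−g_2) = 212050.12610/0.036 = 5890281.28068
P_0 = D_1/(1+r)^1 + D_2/(1+r)^2 + D_3/(1+r)^3 + D_4/(1+r)^4 + D_5/(1+r)^5 + TV/(1+r)^5
    = 91079.55390 + 101660.35710 + 113470.34282 + 126652.30644 + 141365.63200 + 4083896.03557 = 4658124.22783

4658124.23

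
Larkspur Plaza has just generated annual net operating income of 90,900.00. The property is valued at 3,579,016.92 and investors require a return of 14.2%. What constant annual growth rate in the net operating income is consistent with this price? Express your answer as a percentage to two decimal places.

11.37%

P = D₀(1+g)/(r−g) ⇒ P(r−g) = D₀(1+g) ⇒ g(P+D₀) = P·r − D₀
g = (P·r − D₀)/(P + D₀) = (3,579,016.92×0.142 − 90,900.00) / (3,579,016.92 + 90,900.00) = 0.113714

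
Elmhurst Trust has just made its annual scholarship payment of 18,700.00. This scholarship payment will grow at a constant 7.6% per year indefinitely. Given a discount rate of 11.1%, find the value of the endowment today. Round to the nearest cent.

574891.43

D₁ = D₀ × (1 + g) = 18,700.00 × 1.076 = 20,121.2000
Growing perpetuity: P = D₁ / (r − g) = 20,121.2000 / (0.111 − 0.076) = 574,891.43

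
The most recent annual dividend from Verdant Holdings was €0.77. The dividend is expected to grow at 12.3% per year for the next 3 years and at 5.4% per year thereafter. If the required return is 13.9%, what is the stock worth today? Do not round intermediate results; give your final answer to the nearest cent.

D_1 = 0.86471
D_2 = 0.97107
D_3 = 1.09051
Terminal value at year 3: TV = D_3×(1+g_2)/(r−g_2) = 1.14940/0.085 = 13.52233
P_0 = D_1/(1+r)^1 + D_2/(1+r)^2 + D_3/(1+r)^3 + TV/(1+r)^3
    = 0.75918 + 0.74852 + 0.73800 + 9.15125 = 11.39696

€11.40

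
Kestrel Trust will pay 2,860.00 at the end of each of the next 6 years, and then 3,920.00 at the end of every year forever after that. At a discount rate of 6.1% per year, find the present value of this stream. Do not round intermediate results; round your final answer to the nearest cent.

PV of 6-year annuity: 2,860.00 × [1 − (1+0.061)^−6] / 0.061 = 14019.46962
Perpetuity value at year 6: 3,920.00 / 0.061 = 64262.29508
PV of perpetuity: 64262.29508 / (1+0.061)^6 = 45046.79826
Total PV = 14019.46962 + 45046.79826 = 59066.26788

59066.27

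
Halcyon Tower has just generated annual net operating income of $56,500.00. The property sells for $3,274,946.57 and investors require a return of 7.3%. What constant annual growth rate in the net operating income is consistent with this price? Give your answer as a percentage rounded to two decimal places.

5.48%

P = D₀(1+g)/(r−g) ⇒ P(r−g) = D₀(1+g) ⇒ g(P+D₀) = P·r − D₀
g = (P·r − D₀)/(P + D₀) = ($3,274,946.57×0.073 − $56,500.00) / ($3,274,946.57 + $56,500.00) = 0.054802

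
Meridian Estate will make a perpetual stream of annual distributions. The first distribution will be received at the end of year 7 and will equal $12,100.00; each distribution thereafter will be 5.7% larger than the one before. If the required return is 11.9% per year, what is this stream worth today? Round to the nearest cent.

Value at end of year 6: C₁ / (r − g) = $12,100.00 / (0.119 − 0.057) = $195,161.2903
Discount to today: PV = $195,161.2903 / (1 + 0.119)^6 = $195,161.2903 / 1.963272 = $99,406.13

$99406.13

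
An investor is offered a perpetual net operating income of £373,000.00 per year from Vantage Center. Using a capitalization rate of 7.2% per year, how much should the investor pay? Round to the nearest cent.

Level perpetuity: PV = C / r = £373,000.00 / 0.072 = £5,180,555.56

£5180555.56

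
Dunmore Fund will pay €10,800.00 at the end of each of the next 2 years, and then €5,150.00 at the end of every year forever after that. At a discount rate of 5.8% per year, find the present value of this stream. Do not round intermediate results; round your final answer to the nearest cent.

€99180.88

PV of 2-year annuity: €10,800.00 × [1 − (1+0.058)^−2] / 0.058 = 19856.27553
Perpetuity value at year 2: €5,150.00 / 0.058 = 88793.10345
PV of perpetuity: 88793.10345 / (1+0.058)^2 = 79324.60169
Total PV = 19856.27553 + 79324.60169 = 99180.87722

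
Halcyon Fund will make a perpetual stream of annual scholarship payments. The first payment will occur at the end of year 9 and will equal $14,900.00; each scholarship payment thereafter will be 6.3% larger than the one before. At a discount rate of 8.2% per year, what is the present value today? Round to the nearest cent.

Value at end of year 8: C₁ / (r − g) = $14,900.00 / (0.082 − 0.063) = $784,210.5263
Discount to today: PV = $784,210.5263 / (1 + 0.082)^8 = $784,210.5263 / 1.878530 = $417,459.72

$417459.72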